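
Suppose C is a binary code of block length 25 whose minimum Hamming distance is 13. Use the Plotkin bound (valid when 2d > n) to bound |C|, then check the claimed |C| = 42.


Plotkin bound M ≤ 26; given |C| = 42 > bound (violated).

Check applicability: 2d = 26, n = 25.
2d − n = 1 > 0, so Plotkin applies.
Compute d/(2d−n) = 13/1 ≈ 13.0000.
⌊d/(2d−n)⌋ = 13.
Plotkin bound: M ≤ 2·13 = 26.
Given |C| = 42, check: VIOLATED.
This |C| is above the Plotkin bound, so no binary code with n = 25, d = 13 and 42 codewords exists.


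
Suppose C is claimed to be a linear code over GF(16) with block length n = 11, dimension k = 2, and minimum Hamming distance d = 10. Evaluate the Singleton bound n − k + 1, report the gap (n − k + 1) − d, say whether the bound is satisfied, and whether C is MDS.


Singleton RHS = n − k + 1 = 10, slack = 0, bound satisfied, MDS.

Singleton bound: d ≤ n − k + 1.
Here n = 11, k = 2, so n − k + 1 = 10.
Given d = 10, check d ≤ 10: YES.
Slack = (n − k + 1) − d = 0.
The code is MDS (slack = 0).
Description: the claimed parameters are [11, 2, 10]_16; such a code would be MDS (meets Singleton bound).


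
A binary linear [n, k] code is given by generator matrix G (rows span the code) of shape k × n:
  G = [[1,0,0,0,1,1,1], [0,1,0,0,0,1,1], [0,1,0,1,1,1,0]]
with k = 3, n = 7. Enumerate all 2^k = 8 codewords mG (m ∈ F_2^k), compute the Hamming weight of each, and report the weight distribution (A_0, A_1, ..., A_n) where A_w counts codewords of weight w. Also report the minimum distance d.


Weight distribution: A_0 = 1, A_3 = 4, A_4 = 3. Minimum distance d = 3.

Enumerate all 2^3 = 8 messages m ∈ F_2^3.
For each, compute codeword c = mG in F_2^7, then tally its weight.
  m = 000 → c = 0000000, weight = 0.
  m = 100 → c = 1000111, weight = 4.
  m = 010 → c = 0100011, weight = 3.
  m = 110 → c = 1100100, weight = 3.
  m = 001 → c = 0101110, weight = 4.
  m = 101 → c = 1101001, weight = 4.
  m = 011 → c = 0001101, weight = 3.
  m = 111 → c = 1001010, weight = 3.
Tally weights:
  weight 0: 1 codewords.
  weight 3: 4 codewords.
  weight 4: 3 codewords.
Minimum distance d = smallest w > 0 with A_w > 0 = 3.
Sanity: Σ A_w = 8 = 2^3 = 8 ✓.


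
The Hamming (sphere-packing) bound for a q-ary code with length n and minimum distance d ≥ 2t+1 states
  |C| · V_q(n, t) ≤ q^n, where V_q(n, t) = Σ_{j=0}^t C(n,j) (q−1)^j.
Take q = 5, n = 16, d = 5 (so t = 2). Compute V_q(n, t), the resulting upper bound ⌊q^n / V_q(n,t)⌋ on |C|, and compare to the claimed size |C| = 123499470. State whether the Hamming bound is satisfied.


V_q(n, t) = 1985, q^n = 152587890625, Hamming bound = 76870473, |C| = 123499470 > bound (violated).

Step 1: Compute V_q(n, t) = Σ_{j=0}^2 C(n, j) (q−1)^j.
  j = 0: C(16,0)·(4)^0 = 1·1 = 1.
  j = 1: C(16,1)·(4)^1 = 16·4 = 64.
  j = 2: C(16,2)·(4)^2 = 120·16 = 1920.
  V_q(n, t) = 1 + 64 + 1920 = 1985.
Step 2: q^n = 5^16 = 152587890625.
Step 3: Hamming bound ⌊q^n / V_q(n,t)⌋ = ⌊152587890625/1985⌋ = 76870473.
Step 4: Compare |C| = 123499470 to 76870473: violated.
The claimed |C| lies above the Hamming bound, so no 5-ary code of length 16 with d ≥ 5 can have 123499470 codewords.


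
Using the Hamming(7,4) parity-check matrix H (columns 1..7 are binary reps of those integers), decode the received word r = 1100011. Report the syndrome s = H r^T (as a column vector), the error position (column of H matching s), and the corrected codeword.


s = (0, 1, 0)^T, error position = 2, corrected codeword c = 1000011

Compute s = H r^T mod 2 one row at a time:
  s_1 = 0 + 0 + 1 + 1 = 2 ≡ 0 (mod 2).
  s_2 = 1 + 0 + 1 + 1 = 3 ≡ 1 (mod 2).
  s_3 = 1 + 0 + 0 + 1 = 2 ≡ 0 (mod 2).
s = (0, 1, 0)^T — this equals column 2 of H (binary 010), so error is at position 2.
Correct: flip bit 2 of r = 1100011 to get c = 1000011.


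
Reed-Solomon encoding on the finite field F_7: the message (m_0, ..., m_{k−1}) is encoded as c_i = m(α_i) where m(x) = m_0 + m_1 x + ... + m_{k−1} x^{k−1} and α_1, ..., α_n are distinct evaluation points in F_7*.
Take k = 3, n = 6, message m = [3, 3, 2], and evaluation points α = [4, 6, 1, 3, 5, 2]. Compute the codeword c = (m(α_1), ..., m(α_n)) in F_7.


c = [5, 2, 1, 2, 5, 3]

Message polynomial: m(x) = 3 + 3·x + 2·x^2 (mod 7).
For each evaluation point α_i, compute m(α_i) mod 7:
  α_1 = 4: Horner steps 2 → 4 → 5, so m(4) = 5.
  α_2 = 6: Horner steps 2 → 1 → 2, so m(6) = 2.
  α_3 = 1: Horner steps 2 → 5 → 1, so m(1) = 1.
  α_4 = 3: Horner steps 2 → 2 → 2, so m(3) = 2.
  α_5 = 5: Horner steps 2 → 6 → 5, so m(5) = 5.
  α_6 = 2: Horner steps 2 → 0 → 3, so m(2) = 3.
Codeword c = [5, 2, 1, 2, 5, 3] ∈ F_7^6.


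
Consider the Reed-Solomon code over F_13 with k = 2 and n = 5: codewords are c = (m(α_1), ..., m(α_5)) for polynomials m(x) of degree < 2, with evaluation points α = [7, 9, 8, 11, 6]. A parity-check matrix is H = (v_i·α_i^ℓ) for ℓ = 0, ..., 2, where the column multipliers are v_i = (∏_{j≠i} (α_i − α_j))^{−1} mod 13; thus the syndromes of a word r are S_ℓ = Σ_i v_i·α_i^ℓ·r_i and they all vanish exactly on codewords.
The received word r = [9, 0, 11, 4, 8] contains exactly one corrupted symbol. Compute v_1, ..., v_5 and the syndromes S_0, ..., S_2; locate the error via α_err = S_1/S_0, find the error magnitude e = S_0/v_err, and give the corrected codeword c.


S = (10, 8, 9), error at position 5, error magnitude e = 1, c = [9, 0, 11, 4, 7].

Step 1: column multipliers v_i = (∏_{j≠i}(α_i − α_j))^{−1} mod 13.
  i = 1 (α = 7): (7−9)(7−8)(7−11)(7−6) = (−2)·(−1)·(−4)·1 = −8 ≡ 5, so v_1 = 5^{−1} = 8 (mod 13).
  i = 2 (α = 9): (9−7)(9−8)(9−11)(9−6) = 2·1·(−2)·3 = −12 ≡ 1, so v_2 = 1^{−1} = 1 (mod 13).
  i = 3 (α = 8): (8−7)(8−9)(8−11)(8−6) = 1·(−1)·(−3)·2 = 6 ≡ 6, so v_3 = 6^{−1} = 11 (mod 13).
  i = 4 (α = 11): (11−7)(11−9)(11−8)(11−6) = 4·2·3·5 = 120 ≡ 3, so v_4 = 3^{−1} = 9 (mod 13).
  i = 5 (α = 6): (6−7)(6−9)(6−8)(6−11) = (−1)·(−3)·(−2)·(−5) = 30 ≡ 4, so v_5 = 4^{−1} = 10 (mod 13).
  v = [8, 1, 11, 9, 10].
Step 2: syndromes of r = [9, 0, 11, 4, 8] (all sums mod 13).
  S_0 = Σ v_i r_i = 8·9 + 1·0 + 11·11 + 9·4 + 10·8 = 309 ≡ 10.
  S_1 = Σ v_i α_i r_i = 8·7·9 + 1·9·0 + 11·8·11 + 9·11·4 + 10·6·8 = 2348 ≡ 8.
  α_i^2 mod 13 = [10, 3, 12, 4, 10].
  S_2 = Σ v_i α_i^2 r_i = 8·10·9 + 1·3·0 + 11·12·11 + 9·4·4 + 10·10·8 = 3116 ≡ 9.
  S = (10, 8, 9) ≠ 0, so r is not a codeword (an error is present).
Step 3: locate the error. For a single error e at position i, S_ℓ = v_i·e·α_i^ℓ, so α_err = S_1/S_0.
  S_0^{−1} = 10^{−1} = 4 (mod 13), so α_err = 8·4 = 32 ≡ 6 = α_5. Error position i = 5.
  Consistency check: S_2/S_1 = 9·5 = 45 ≡ 6 = α_err ✓ (single-error assumption holds).
Step 4: error magnitude e = S_0/v_5 = S_0·∏_{j≠5}(α_5 − α_j) = 10·4 = 40 ≡ 1 (mod 13).
Step 5: correct position 5: c_5 = r_5 − e = 8 − 1 ≡ 7 (mod 13). Hence c = [9, 0, 11, 4, 7].
  Check: interpolating c through the α_i gives m(x) = 8 + 2·x (degree < 2) with m(α_i) = c_i for every i, so c is indeed a codeword.


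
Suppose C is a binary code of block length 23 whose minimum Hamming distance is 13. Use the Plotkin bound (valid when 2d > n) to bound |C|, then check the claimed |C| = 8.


Plotkin bound M ≤ 8; given |C| = 8 ≤ bound (satisfied).

Check applicability: 2d = 26, n = 23.
2d − n = 3 > 0, so Plotkin applies.
Compute d/(2d−n) = 13/3 ≈ 4.3333.
⌊d/(2d−n)⌋ = 4.
Plotkin bound: M ≤ 2·4 = 8.
Given |C| = 8, check: satisfied.
This |C| is at the Plotkin bound.


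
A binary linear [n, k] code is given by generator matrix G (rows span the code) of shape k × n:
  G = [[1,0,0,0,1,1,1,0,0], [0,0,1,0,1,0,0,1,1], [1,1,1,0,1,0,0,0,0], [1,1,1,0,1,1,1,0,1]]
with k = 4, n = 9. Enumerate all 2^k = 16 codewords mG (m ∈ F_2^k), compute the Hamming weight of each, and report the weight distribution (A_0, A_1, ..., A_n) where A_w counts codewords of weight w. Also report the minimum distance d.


Weight distribution: A_0 = 1, A_3 = 5, A_4 = 5, A_5 = 2, A_6 = 2, A_7 = 1. Minimum distance d = 3.

Enumerate all 2^4 = 16 messages m ∈ F_2^4.
For each, compute codeword c = mG in F_2^9, then tally its weight.
  m = 0000 → c = 000000000, weight = 0.
  m = 1000 → c = 100011100, weight = 4.
  m = 0100 → c = 001010011, weight = 4.
  m = 1100 → c = 101001111, weight = 6.
  m = 0010 → c = 111010000, weight = 4.
  m = 1010 → c = 011001100, weight = 4.
  m = 0110 → c = 110000011, weight = 4.
  m = 1110 → c = 010011111, weight = 6.
  m = 0001 → c = 111011101, weight = 7.
  m = 1001 → c = 011000001, weight = 3.
  m = 0101 → c = 110001110, weight = 5.
  m = 1101 → c = 010010010, weight = 3.
  m = 0011 → c = 000001101, weight = 3.
  m = 1011 → c = 100010001, weight = 3.
  m = 0111 → c = 001011110, weight = 5.
  m = 1111 → c = 101000010, weight = 3.
Tally weights:
  weight 0: 1 codewords.
  weight 3: 5 codewords.
  weight 4: 5 codewords.
  weight 5: 2 codewords.
  weight 6: 2 codewords.
  weight 7: 1 codewords.
Minimum distance d = smallest w > 0 with A_w > 0 = 3.
Sanity: Σ A_w = 16 = 2^4 = 16 ✓.


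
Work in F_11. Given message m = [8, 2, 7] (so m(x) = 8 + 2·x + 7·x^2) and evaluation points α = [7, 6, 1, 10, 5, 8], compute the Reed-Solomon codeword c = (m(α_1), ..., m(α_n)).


c = [2, 8, 6, 2, 6, 10]

Message polynomial: m(x) = 8 + 2·x + 7·x^2 (mod 11).
For each evaluation point α_i, compute m(α_i) mod 11:
  α_1 = 7: Horner steps 7 → 7 → 2, so m(7) = 2.
  α_2 = 6: Horner steps 7 → 0 → 8, so m(6) = 8.
  α_3 = 1: Horner steps 7 → 9 → 6, so m(1) = 6.
  α_4 = 10: Horner steps 7 → 6 → 2, so m(10) = 2.
  α_5 = 5: Horner steps 7 → 4 → 6, so m(5) = 6.
  α_6 = 8: Horner steps 7 → 3 → 10, so m(8) = 10.
Codeword c = [2, 8, 6, 2, 6, 10] ∈ F_11^6.


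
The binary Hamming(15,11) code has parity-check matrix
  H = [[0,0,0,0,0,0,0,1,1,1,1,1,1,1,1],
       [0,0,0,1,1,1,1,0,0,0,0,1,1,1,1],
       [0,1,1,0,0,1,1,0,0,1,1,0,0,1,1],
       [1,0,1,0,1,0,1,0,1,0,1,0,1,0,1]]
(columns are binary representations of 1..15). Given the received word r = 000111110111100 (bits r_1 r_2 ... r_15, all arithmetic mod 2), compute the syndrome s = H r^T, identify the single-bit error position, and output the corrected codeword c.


s = (1, 0, 0, 0)^T, error position = 8, corrected codeword c = 000111100111100

Compute s = H r^T mod 2 one row at a time:
  s_1 = 1 + 0 + 1 + 1 + 1 + 1 + 0 + 0 = 5 ≡ 1 (mod 2).
  s_2 = 1 + 1 + 1 + 1 + 1 + 1 + 0 + 0 = 6 ≡ 0 (mod 2).
  s_3 = 0 + 0 + 1 + 1 + 1 + 1 + 0 + 0 = 4 ≡ 0 (mod 2).
  s_4 = 0 + 0 + 1 + 1 + 0 + 1 + 1 + 0 = 4 ≡ 0 (mod 2).
s = (1, 0, 0, 0)^T — this equals column 8 of H (binary 1000), so error is at position 8.
Correct: flip bit 8 of r = 000111110111100 to get c = 000111100111100.


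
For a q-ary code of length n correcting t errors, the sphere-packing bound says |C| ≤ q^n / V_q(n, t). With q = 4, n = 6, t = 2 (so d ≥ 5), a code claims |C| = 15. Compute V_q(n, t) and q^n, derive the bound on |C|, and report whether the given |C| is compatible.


V_q(n, t) = 154, q^n = 4096, Hamming bound = 26, |C| = 15 ≤ bound (satisfied).

Step 1: Compute V_q(n, t) = Σ_{j=0}^2 C(n, j) (q−1)^j.
  j = 0: C(6,0)·(3)^0 = 1·1 = 1.
  j = 1: C(6,1)·(3)^1 = 6·3 = 18.
  j = 2: C(6,2)·(3)^2 = 15·9 = 135.
  V_q(n, t) = 1 + 18 + 135 = 154.
Step 2: q^n = 4^6 = 4096.
Step 3: Hamming bound ⌊q^n / V_q(n,t)⌋ = ⌊4096/154⌋ = 26.
Step 4: Compare |C| = 15 to 26: satisfied.
The claimed |C| lies below the Hamming bound.


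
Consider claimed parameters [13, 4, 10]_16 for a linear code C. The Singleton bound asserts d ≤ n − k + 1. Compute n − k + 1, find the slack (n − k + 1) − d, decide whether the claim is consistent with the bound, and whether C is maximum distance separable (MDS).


Singleton RHS = n − k + 1 = 10, slack = 0, bound satisfied, MDS.

Singleton bound: d ≤ n − k + 1.
Here n = 13, k = 4, so n − k + 1 = 10.
Given d = 10, check d ≤ 10: YES.
Slack = (n − k + 1) − d = 0.
The code is MDS (slack = 0).
Description: the claimed parameters are [13, 4, 10]_16; such a code would be MDS (meets Singleton bound).


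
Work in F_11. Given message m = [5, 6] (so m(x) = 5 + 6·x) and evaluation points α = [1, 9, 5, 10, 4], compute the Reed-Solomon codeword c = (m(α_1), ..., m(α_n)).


c = [0, 4, 2, 10, 7]

Message polynomial: m(x) = 5 + 6·x (mod 11).
For each evaluation point α_i, compute m(α_i) mod 11:
  α_1 = 1: Horner steps 6 → 0, so m(1) = 0.
  α_2 = 9: Horner steps 6 → 4, so m(9) = 4.
  α_3 = 5: Horner steps 6 → 2, so m(5) = 2.
  α_4 = 10: Horner steps 6 → 10, so m(10) = 10.
  α_5 = 4: Horner steps 6 → 7, so m(4) = 7.
Codeword c = [0, 4, 2, 10, 7] ∈ F_11^5.


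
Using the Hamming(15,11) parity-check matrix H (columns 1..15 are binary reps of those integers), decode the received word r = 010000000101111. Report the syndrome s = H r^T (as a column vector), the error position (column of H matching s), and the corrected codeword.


s = (1, 0, 0, 0)^T, error position = 8, corrected codeword c = 010000010101111

Compute s = H r^T mod 2 one row at a time:
  s_1 = 0 + 0 + 1 + 0 + 1 + 1 + 1 + 1 = 5 ≡ 1 (mod 2).
  s_2 = 0 + 0 + 0 + 0 + 1 + 1 + 1 + 1 = 4 ≡ 0 (mod 2).
  s_3 = 1 + 0 + 0 + 0 + 1 + 0 + 1 + 1 = 4 ≡ 0 (mod 2).
  s_4 = 0 + 0 + 0 + 0 + 0 + 0 + 1 + 1 = 2 ≡ 0 (mod 2).
s = (1, 0, 0, 0)^T — this equals column 8 of H (binary 1000), so error is at position 8.
Correct: flip bit 8 of r = 010000000101111 to get c = 010000010101111.


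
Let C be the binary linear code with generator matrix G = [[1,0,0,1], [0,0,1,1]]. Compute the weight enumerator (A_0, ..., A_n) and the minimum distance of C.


Weight distribution: A_0 = 1, A_2 = 3. Minimum distance d = 2.

Enumerate all 2^2 = 4 messages m ∈ F_2^2.
For each, compute codeword c = mG in F_2^4, then tally its weight.
  m = 00 → c = 0000, weight = 0.
  m = 10 → c = 1001, weight = 2.
  m = 01 → c = 0011, weight = 2.
  m = 11 → c = 1010, weight = 2.
Tally weights:
  weight 0: 1 codewords.
  weight 2: 3 codewords.
Minimum distance d = smallest w > 0 with A_w > 0 = 2.
Sanity: Σ A_w = 4 = 2^2 = 4 ✓.


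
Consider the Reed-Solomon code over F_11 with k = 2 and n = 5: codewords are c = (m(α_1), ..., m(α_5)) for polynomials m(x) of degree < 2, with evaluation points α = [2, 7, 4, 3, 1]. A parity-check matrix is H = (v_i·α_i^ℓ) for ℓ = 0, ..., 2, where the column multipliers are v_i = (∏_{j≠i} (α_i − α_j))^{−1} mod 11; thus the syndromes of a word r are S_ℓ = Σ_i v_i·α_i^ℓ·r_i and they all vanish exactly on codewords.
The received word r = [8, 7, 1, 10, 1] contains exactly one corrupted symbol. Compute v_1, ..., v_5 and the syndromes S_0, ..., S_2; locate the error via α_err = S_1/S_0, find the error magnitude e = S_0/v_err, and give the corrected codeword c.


S = (2, 2, 2), error at position 5, error magnitude e = 6, c = [8, 7, 1, 10, 6].

Step 1: column multipliers v_i = (∏_{j≠i}(α_i − α_j))^{−1} mod 11.
  i = 1 (α = 2): (2−7)(2−4)(2−3)(2−1) = (−5)·(−2)·(−1)·1 = −10 ≡ 1, so v_1 = 1^{−1} = 1 (mod 11).
  i = 2 (α = 7): (7−2)(7−4)(7−3)(7−1) = 5·3·4·6 = 360 ≡ 8, so v_2 = 8^{−1} = 7 (mod 11).
  i = 3 (α = 4): (4−2)(4−7)(4−3)(4−1) = 2·(−3)·1·3 = −18 ≡ 4, so v_3 = 4^{−1} = 3 (mod 11).
  i = 4 (α = 3): (3−2)(3−7)(3−4)(3−1) = 1·(−4)·(−1)·2 = 8 ≡ 8, so v_4 = 8^{−1} = 7 (mod 11).
  i = 5 (α = 1): (1−2)(1−7)(1−4)(1−3) = (−1)·(−6)·(−3)·(−2) = 36 ≡ 3, so v_5 = 3^{−1} = 4 (mod 11).
  v = [1, 7, 3, 7, 4].
Step 2: syndromes of r = [8, 7, 1, 10, 1] (all sums mod 11).
  S_0 = Σ v_i r_i = 1·8 + 7·7 + 3·1 + 7·10 + 4·1 = 134 ≡ 2.
  S_1 = Σ v_i α_i r_i = 1·2·8 + 7·7·7 + 3·4·1 + 7·3·10 + 4·1·1 = 585 ≡ 2.
  α_i^2 mod 11 = [4, 5, 5, 9, 1].
  S_2 = Σ v_i α_i^2 r_i = 1·4·8 + 7·5·7 + 3·5·1 + 7·9·10 + 4·1·1 = 926 ≡ 2.
  S = (2, 2, 2) ≠ 0, so r is not a codeword (an error is present).
Step 3: locate the error. For a single error e at position i, S_ℓ = v_i·e·α_i^ℓ, so α_err = S_1/S_0.
  S_0^{−1} = 2^{−1} = 6 (mod 11), so α_err = 2·6 = 12 ≡ 1 = α_5. Error position i = 5.
  Consistency check: S_2/S_1 = 2·6 = 12 ≡ 1 = α_err ✓ (single-error assumption holds).
Step 4: error magnitude e = S_0/v_5 = S_0·∏_{j≠5}(α_5 − α_j) = 2·3 = 6 ≡ 6 (mod 11).
Step 5: correct position 5: c_5 = r_5 − e = 1 − 6 ≡ 6 (mod 11). Hence c = [8, 7, 1, 10, 6].
  Check: interpolating c through the α_i gives m(x) = 4 + 2·x (degree < 2) with m(α_i) = c_i for every i, so c is indeed a codeword.


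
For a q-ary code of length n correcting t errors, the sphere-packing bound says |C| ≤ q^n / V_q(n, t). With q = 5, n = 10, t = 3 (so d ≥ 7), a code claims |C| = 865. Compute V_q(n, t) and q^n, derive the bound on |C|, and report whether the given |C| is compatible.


V_q(n, t) = 8441, q^n = 9765625, Hamming bound = 1156, |C| = 865 ≤ bound (satisfied).

Step 1: Compute V_q(n, t) = Σ_{j=0}^3 C(n, j) (q−1)^j.
  j = 0: C(10,0)·(4)^0 = 1·1 = 1.
  j = 1: C(10,1)·(4)^1 = 10·4 = 40.
  j = 2: C(10,2)·(4)^2 = 45·16 = 720.
  j = 3: C(10,3)·(4)^3 = 120·64 = 7680.
  V_q(n, t) = 1 + 40 + 720 + 7680 = 8441.
Step 2: q^n = 5^10 = 9765625.
Step 3: Hamming bound ⌊q^n / V_q(n,t)⌋ = ⌊9765625/8441⌋ = 1156.
Step 4: Compare |C| = 865 to 1156: satisfied.
The claimed |C| lies below the Hamming bound.


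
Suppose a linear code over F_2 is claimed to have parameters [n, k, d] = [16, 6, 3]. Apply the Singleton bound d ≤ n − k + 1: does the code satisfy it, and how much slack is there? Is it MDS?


Singleton RHS = n − k + 1 = 11, slack = 8, bound satisfied, not MDS.

Singleton bound: d ≤ n − k + 1.
Here n = 16, k = 6, so n − k + 1 = 11.
Given d = 3, check d ≤ 11: YES.
Slack = (n − k + 1) − d = 8.
The code is NOT MDS (slack = 8 > 0).
Description: the claimed parameters are [16, 6, 3]_2; such a code would be non-MDS.


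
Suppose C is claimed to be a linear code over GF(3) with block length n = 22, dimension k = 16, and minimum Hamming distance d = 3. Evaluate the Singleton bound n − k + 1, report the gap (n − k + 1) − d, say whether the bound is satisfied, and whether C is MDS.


Singleton RHS = n − k + 1 = 7, slack = 4, bound satisfied, not MDS.

Singleton bound: d ≤ n − k + 1.
Here n = 22, k = 16, so n − k + 1 = 7.
Given d = 3, check d ≤ 7: YES.
Slack = (n − k + 1) − d = 4.
The code is NOT MDS (slack = 4 > 0).
Description: the claimed parameters are [22, 16, 3]_3; such a code would be non-MDS.


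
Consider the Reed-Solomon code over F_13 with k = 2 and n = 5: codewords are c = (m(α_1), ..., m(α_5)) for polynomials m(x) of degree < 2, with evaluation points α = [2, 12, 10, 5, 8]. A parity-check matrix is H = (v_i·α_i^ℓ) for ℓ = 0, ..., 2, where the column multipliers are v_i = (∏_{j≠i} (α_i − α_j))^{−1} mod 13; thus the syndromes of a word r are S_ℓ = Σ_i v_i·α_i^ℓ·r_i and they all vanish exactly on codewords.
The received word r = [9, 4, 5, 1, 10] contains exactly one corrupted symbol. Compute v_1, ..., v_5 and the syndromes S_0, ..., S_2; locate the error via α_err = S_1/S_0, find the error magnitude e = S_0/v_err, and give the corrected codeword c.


S = (4, 6, 9), error at position 5, error magnitude e = 4, c = [9, 4, 5, 1, 6].

Step 1: column multipliers v_i = (∏_{j≠i}(α_i − α_j))^{−1} mod 13.
  i = 1 (α = 2): (2−12)(2−10)(2−5)(2−8) = (−10)·(−8)·(−3)·(−6) = 1440 ≡ 10, so v_1 = 10^{−1} = 4 (mod 13).
  i = 2 (α = 12): (12−2)(12−10)(12−5)(12−8) = 10·2·7·4 = 560 ≡ 1, so v_2 = 1^{−1} = 1 (mod 13).
  i = 3 (α = 10): (10−2)(10−12)(10−5)(10−8) = 8·(−2)·5·2 = −160 ≡ 9, so v_3 = 9^{−1} = 3 (mod 13).
  i = 4 (α = 5): (5−2)(5−12)(5−10)(5−8) = 3·(−7)·(−5)·(−3) = −315 ≡ 10, so v_4 = 10^{−1} = 4 (mod 13).
  i = 5 (α = 8): (8−2)(8−12)(8−10)(8−5) = 6·(−4)·(−2)·3 = 144 ≡ 1, so v_5 = 1^{−1} = 1 (mod 13).
  v = [4, 1, 3, 4, 1].
Step 2: syndromes of r = [9, 4, 5, 1, 10] (all sums mod 13).
  S_0 = Σ v_i r_i = 4·9 + 1·4 + 3·5 + 4·1 + 1·10 = 69 ≡ 4.
  S_1 = Σ v_i α_i r_i = 4·2·9 + 1·12·4 + 3·10·5 + 4·5·1 + 1·8·10 = 370 ≡ 6.
  α_i^2 mod 13 = [4, 1, 9, 12, 12].
  S_2 = Σ v_i α_i^2 r_i = 4·4·9 + 1·1·4 + 3·9·5 + 4·12·1 + 1·12·10 = 451 ≡ 9.
  S = (4, 6, 9) ≠ 0, so r is not a codeword (an error is present).
Step 3: locate the error. For a single error e at position i, S_ℓ = v_i·e·α_i^ℓ, so α_err = S_1/S_0.
  S_0^{−1} = 4^{−1} = 10 (mod 13), so α_err = 6·10 = 60 ≡ 8 = α_5. Error position i = 5.
  Consistency check: S_2/S_1 = 9·11 = 99 ≡ 8 = α_err ✓ (single-error assumption holds).
Step 4: error magnitude e = S_0/v_5 = S_0·∏_{j≠5}(α_5 − α_j) = 4·1 = 4 ≡ 4 (mod 13).
Step 5: correct position 5: c_5 = r_5 − e = 10 − 4 ≡ 6 (mod 13). Hence c = [9, 4, 5, 1, 6].
  Check: interpolating c through the α_i gives m(x) = 10 + 6·x (degree < 2) with m(α_i) = c_i for every i, so c is indeed a codeword.


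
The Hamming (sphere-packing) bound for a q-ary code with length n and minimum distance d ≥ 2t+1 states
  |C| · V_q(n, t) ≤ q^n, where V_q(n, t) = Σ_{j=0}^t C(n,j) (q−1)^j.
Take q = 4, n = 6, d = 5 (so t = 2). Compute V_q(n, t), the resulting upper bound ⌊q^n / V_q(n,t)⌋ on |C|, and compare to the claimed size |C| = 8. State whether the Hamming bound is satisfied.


V_q(n, t) = 154, q^n = 4096, Hamming bound = 26, |C| = 8 ≤ bound (satisfied).

Step 1: Compute V_q(n, t) = Σ_{j=0}^2 C(n, j) (q−1)^j.
  j = 0: C(6,0)·(3)^0 = 1·1 = 1.
  j = 1: C(6,1)·(3)^1 = 6·3 = 18.
  j = 2: C(6,2)·(3)^2 = 15·9 = 135.
  V_q(n, t) = 1 + 18 + 135 = 154.
Step 2: q^n = 4^6 = 4096.
Step 3: Hamming bound ⌊q^n / V_q(n,t)⌋ = ⌊4096/154⌋ = 26.
Step 4: Compare |C| = 8 to 26: satisfied.
The claimed |C| lies below the Hamming bound.


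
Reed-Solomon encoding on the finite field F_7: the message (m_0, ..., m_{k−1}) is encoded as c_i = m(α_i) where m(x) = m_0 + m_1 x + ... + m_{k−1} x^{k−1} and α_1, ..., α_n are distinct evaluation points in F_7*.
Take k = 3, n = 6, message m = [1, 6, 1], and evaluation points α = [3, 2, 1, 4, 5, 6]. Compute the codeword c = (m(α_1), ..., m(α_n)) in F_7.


c = [0, 3, 1, 6, 0, 3]

Message polynomial: m(x) = 1 + 6·x + 1·x^2 (mod 7).
For each evaluation point α_i, compute m(α_i) mod 7:
  α_1 = 3: Horner steps 1 → 2 → 0, so m(3) = 0.
  α_2 = 2: Horner steps 1 → 1 → 3, so m(2) = 3.
  α_3 = 1: Horner steps 1 → 0 → 1, so m(1) = 1.
  α_4 = 4: Horner steps 1 → 3 → 6, so m(4) = 6.
  α_5 = 5: Horner steps 1 → 4 → 0, so m(5) = 0.
  α_6 = 6: Horner steps 1 → 5 → 3, so m(6) = 3.
Codeword c = [0, 3, 1, 6, 0, 3] ∈ F_7^6.


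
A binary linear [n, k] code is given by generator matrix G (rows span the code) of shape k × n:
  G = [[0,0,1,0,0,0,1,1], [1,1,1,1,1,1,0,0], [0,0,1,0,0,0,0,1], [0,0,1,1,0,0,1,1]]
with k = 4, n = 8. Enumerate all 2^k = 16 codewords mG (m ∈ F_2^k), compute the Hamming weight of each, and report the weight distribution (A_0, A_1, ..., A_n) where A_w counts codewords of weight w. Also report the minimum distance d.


Weight distribution: A_0 = 1, A_1 = 2, A_2 = 2, A_3 = 2, A_4 = 1, A_5 = 2, A_6 = 4, A_7 = 2. Minimum distance d = 1.

Enumerate all 2^4 = 16 messages m ∈ F_2^4.
For each, compute codeword c = mG in F_2^8, then tally its weight.
  m = 0000 → c = 00000000, weight = 0.
  m = 1000 → c = 00100011, weight = 3.
  m = 0100 → c = 11111100, weight = 6.
  m = 1100 → c = 11011111, weight = 7.
  m = 0010 → c = 00100001, weight = 2.
  m = 1010 → c = 00000010, weight = 1.
  m = 0110 → c = 11011101, weight = 6.
  m = 1110 → c = 11111110, weight = 7.
  m = 0001 → c = 00110011, weight = 4.
  m = 1001 → c = 00010000, weight = 1.
  m = 0101 → c = 11001111, weight = 6.
  m = 1101 → c = 11101100, weight = 5.
  m = 0011 → c = 00010010, weight = 2.
  m = 1011 → c = 00110001, weight = 3.
  m = 0111 → c = 11101110, weight = 6.
  m = 1111 → c = 11001101, weight = 5.
Tally weights:
  weight 0: 1 codewords.
  weight 1: 2 codewords.
  weight 2: 2 codewords.
  weight 3: 2 codewords.
  weight 4: 1 codewords.
  weight 5: 2 codewords.
  weight 6: 4 codewords.
  weight 7: 2 codewords.
Minimum distance d = smallest w > 0 with A_w > 0 = 1.
Sanity: Σ A_w = 16 = 2^4 = 16 ✓.


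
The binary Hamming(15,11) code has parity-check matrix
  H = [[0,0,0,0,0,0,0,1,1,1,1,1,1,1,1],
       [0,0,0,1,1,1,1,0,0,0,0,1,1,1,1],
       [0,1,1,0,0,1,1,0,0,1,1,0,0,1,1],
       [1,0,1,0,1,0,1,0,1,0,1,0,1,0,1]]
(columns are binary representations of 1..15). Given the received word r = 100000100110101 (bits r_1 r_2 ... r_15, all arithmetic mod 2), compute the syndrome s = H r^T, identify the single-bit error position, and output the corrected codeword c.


s = (0, 1, 0, 1)^T, error position = 5, corrected codeword c = 100010100110101

Compute s = H r^T mod 2 one row at a time:
  s_1 = 0 + 0 + 1 + 1 + 0 + 1 + 0 + 1 = 4 ≡ 0 (mod 2).
  s_2 = 0 + 0 + 0 + 1 + 0 + 1 + 0 + 1 = 3 ≡ 1 (mod 2).
  s_3 = 0 + 0 + 0 + 1 + 1 + 1 + 0 + 1 = 4 ≡ 0 (mod 2).
  s_4 = 1 + 0 + 0 + 1 + 0 + 1 + 1 + 1 = 5 ≡ 1 (mod 2).
s = (0, 1, 0, 1)^T — this equals column 5 of H (binary 0101), so error is at position 5.
Correct: flip bit 5 of r = 100000100110101 to get c = 100010100110101.


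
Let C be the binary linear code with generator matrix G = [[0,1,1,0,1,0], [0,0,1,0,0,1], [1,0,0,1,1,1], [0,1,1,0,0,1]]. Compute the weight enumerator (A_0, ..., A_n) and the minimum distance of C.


Weight distribution: A_0 = 1, A_1 = 1, A_2 = 4, A_3 = 4, A_4 = 3, A_5 = 3. Minimum distance d = 1.

Enumerate all 2^4 = 16 messages m ∈ F_2^4.
For each, compute codeword c = mG in F_2^6, then tally its weight.
  m = 0000 → c = 000000, weight = 0.
  m = 1000 → c = 011010, weight = 3.
  m = 0100 → c = 001001, weight = 2.
  m = 1100 → c = 010011, weight = 3.
  m = 0010 → c = 100111, weight = 4.
  m = 1010 → c = 111101, weight = 5.
  m = 0110 → c = 101110, weight = 4.
  m = 1110 → c = 110100, weight = 3.
  m = 0001 → c = 011001, weight = 3.
  m = 1001 → c = 000011, weight = 2.
  m = 0101 → c = 010000, weight = 1.
  m = 1101 → c = 001010, weight = 2.
  m = 0011 → c = 111110, weight = 5.
  m = 1011 → c = 100100, weight = 2.
  m = 0111 → c = 110111, weight = 5.
  m = 1111 → c = 101101, weight = 4.
Tally weights:
  weight 0: 1 codewords.
  weight 1: 1 codewords.
  weight 2: 4 codewords.
  weight 3: 4 codewords.
  weight 4: 3 codewords.
  weight 5: 3 codewords.
Minimum distance d = smallest w > 0 with A_w > 0 = 1.
Sanity: Σ A_w = 16 = 2^4 = 16 ✓.


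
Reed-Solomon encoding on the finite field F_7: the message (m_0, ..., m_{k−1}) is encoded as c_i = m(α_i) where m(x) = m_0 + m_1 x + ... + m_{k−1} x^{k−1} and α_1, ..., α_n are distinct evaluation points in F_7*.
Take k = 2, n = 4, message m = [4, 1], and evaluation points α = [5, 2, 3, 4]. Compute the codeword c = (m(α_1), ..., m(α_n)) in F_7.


c = [2, 6, 0, 1]

Message polynomial: m(x) = 4 + 1·x (mod 7).
For each evaluation point α_i, compute m(α_i) mod 7:
  α_1 = 5: Horner steps 1 → 2, so m(5) = 2.
  α_2 = 2: Horner steps 1 → 6, so m(2) = 6.
  α_3 = 3: Horner steps 1 → 0, so m(3) = 0.
  α_4 = 4: Horner steps 1 → 1, so m(4) = 1.
Codeword c = [2, 6, 0, 1] ∈ F_7^4.


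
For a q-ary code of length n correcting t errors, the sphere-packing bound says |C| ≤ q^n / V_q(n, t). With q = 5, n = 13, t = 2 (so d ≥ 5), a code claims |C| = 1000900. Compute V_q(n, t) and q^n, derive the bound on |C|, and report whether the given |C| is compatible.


V_q(n, t) = 1301, q^n = 1220703125, Hamming bound = 938280, |C| = 1000900 > bound (violated).

Step 1: Compute V_q(n, t) = Σ_{j=0}^2 C(n, j) (q−1)^j.
  j = 0: C(13,0)·(4)^0 = 1·1 = 1.
  j = 1: C(13,1)·(4)^1 = 13·4 = 52.
  j = 2: C(13,2)·(4)^2 = 78·16 = 1248.
  V_q(n, t) = 1 + 52 + 1248 = 1301.
Step 2: q^n = 5^13 = 1220703125.
Step 3: Hamming bound ⌊q^n / V_q(n,t)⌋ = ⌊1220703125/1301⌋ = 938280.
Step 4: Compare |C| = 1000900 to 938280: violated.
The claimed |C| lies above the Hamming bound, so no 5-ary code of length 13 with d ≥ 5 can have 1000900 codewords.


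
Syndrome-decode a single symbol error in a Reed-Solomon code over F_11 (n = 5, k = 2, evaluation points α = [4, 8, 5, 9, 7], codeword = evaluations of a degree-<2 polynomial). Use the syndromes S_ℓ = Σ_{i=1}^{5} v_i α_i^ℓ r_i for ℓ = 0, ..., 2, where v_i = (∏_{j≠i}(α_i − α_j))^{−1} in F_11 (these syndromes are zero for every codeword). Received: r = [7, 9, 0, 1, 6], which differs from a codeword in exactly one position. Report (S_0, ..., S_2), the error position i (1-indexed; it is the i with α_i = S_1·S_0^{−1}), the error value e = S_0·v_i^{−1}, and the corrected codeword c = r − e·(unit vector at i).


S = (2, 8, 10), error at position 1, error magnitude e = 10, c = [8, 9, 0, 1, 6].

Step 1: column multipliers v_i = (∏_{j≠i}(α_i − α_j))^{−1} mod 11.
  i = 1 (α = 4): (4−8)(4−5)(4−9)(4−7) = (−4)·(−1)·(−5)·(−3) = 60 ≡ 5, so v_1 = 5^{−1} = 9 (mod 11).
  i = 2 (α = 8): (8−4)(8−5)(8−9)(8−7) = 4·3·(−1)·1 = −12 ≡ 10, so v_2 = 10^{−1} = 10 (mod 11).
  i = 3 (α = 5): (5−4)(5−8)(5−9)(5−7) = 1·(−3)·(−4)·(−2) = −24 ≡ 9, so v_3 = 9^{−1} = 5 (mod 11).
  i = 4 (α = 9): (9−4)(9−8)(9−5)(9−7) = 5·1·4·2 = 40 ≡ 7, so v_4 = 7^{−1} = 8 (mod 11).
  i = 5 (α = 7): (7−4)(7−8)(7−5)(7−9) = 3·(−1)·2·(−2) = 12 ≡ 1, so v_5 = 1^{−1} = 1 (mod 11).
  v = [9, 10, 5, 8, 1].
Step 2: syndromes of r = [7, 9, 0, 1, 6] (all sums mod 11).
  S_0 = Σ v_i r_i = 9·7 + 10·9 + 5·0 + 8·1 + 1·6 = 167 ≡ 2.
  S_1 = Σ v_i α_i r_i = 9·4·7 + 10·8·9 + 5·5·0 + 8·9·1 + 1·7·6 = 1086 ≡ 8.
  α_i^2 mod 11 = [5, 9, 3, 4, 5].
  S_2 = Σ v_i α_i^2 r_i = 9·5·7 + 10·9·9 + 5·3·0 + 8·4·1 + 1·5·6 = 1187 ≡ 10.
  S = (2, 8, 10) ≠ 0, so r is not a codeword (an error is present).
Step 3: locate the error. For a single error e at position i, S_ℓ = v_i·e·α_i^ℓ, so α_err = S_1/S_0.
  S_0^{−1} = 2^{−1} = 6 (mod 11), so α_err = 8·6 = 48 ≡ 4 = α_1. Error position i = 1.
  Consistency check: S_2/S_1 = 10·7 = 70 ≡ 4 = α_err ✓ (single-error assumption holds).
Step 4: error magnitude e = S_0/v_1 = S_0·∏_{j≠1}(α_1 − α_j) = 2·5 = 10 ≡ 10 (mod 11).
Step 5: correct position 1: c_1 = r_1 − e = 7 − 10 ≡ 8 (mod 11). Hence c = [8, 9, 0, 1, 6].
  Check: interpolating c through the α_i gives m(x) = 7 + 3·x (degree < 2) with m(α_i) = c_i for every i, so c is indeed a codeword.


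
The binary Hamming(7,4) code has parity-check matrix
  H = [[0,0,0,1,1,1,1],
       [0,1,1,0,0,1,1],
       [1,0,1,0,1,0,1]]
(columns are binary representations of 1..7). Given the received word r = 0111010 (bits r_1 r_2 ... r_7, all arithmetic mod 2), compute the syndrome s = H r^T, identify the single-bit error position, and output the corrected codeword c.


s = (0, 1, 1)^T, error position = 3, corrected codeword c = 0101010

Compute s = H r^T mod 2 one row at a time:
  s_1 = 1 + 0 + 1 + 0 = 2 ≡ 0 (mod 2).
  s_2 = 1 + 1 + 1 + 0 = 3 ≡ 1 (mod 2).
  s_3 = 0 + 1 + 0 + 0 = 1 ≡ 1 (mod 2).
s = (0, 1, 1)^T — this equals column 3 of H (binary 011), so error is at position 3.
Correct: flip bit 3 of r = 0111010 to get c = 0101010.


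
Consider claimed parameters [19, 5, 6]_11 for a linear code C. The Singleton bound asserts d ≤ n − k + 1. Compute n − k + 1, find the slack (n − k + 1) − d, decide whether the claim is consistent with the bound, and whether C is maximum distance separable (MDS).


Singleton RHS = n − k + 1 = 15, slack = 9, bound satisfied, not MDS.

Singleton bound: d ≤ n − k + 1.
Here n = 19, k = 5, so n − k + 1 = 15.
Given d = 6, check d ≤ 15: YES.
Slack = (n − k + 1) − d = 9.
The code is NOT MDS (slack = 9 > 0).
Description: the claimed parameters are [19, 5, 6]_11; such a code would be non-MDS.


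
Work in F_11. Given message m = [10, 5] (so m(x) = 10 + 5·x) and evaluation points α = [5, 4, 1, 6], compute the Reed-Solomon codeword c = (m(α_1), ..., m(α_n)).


c = [2, 8, 4, 7]

Message polynomial: m(x) = 10 + 5·x (mod 11).
For each evaluation point α_i, compute m(α_i) mod 11:
  α_1 = 5: Horner steps 5 → 2, so m(5) = 2.
  α_2 = 4: Horner steps 5 → 8, so m(4) = 8.
  α_3 = 1: Horner steps 5 → 4, so m(1) = 4.
  α_4 = 6: Horner steps 5 → 7, so m(6) = 7.
Codeword c = [2, 8, 4, 7] ∈ F_11^4.


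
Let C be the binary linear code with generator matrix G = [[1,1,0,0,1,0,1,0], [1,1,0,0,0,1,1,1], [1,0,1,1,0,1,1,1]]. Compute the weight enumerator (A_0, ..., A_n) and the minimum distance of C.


Weight distribution: A_0 = 1, A_3 = 2, A_4 = 1, A_5 = 2, A_6 = 2. Minimum distance d = 3.

Enumerate all 2^3 = 8 messages m ∈ F_2^3.
For each, compute codeword c = mG in F_2^8, then tally its weight.
  m = 000 → c = 00000000, weight = 0.
  m = 100 → c = 11001010, weight = 4.
  m = 010 → c = 11000111, weight = 5.
  m = 110 → c = 00001101, weight = 3.
  m = 001 → c = 10110111, weight = 6.
  m = 101 → c = 01111101, weight = 6.
  m = 011 → c = 01110000, weight = 3.
  m = 111 → c = 10111010, weight = 5.
Tally weights:
  weight 0: 1 codewords.
  weight 3: 2 codewords.
  weight 4: 1 codewords.
  weight 5: 2 codewords.
  weight 6: 2 codewords.
Minimum distance d = smallest w > 0 with A_w > 0 = 3.
Sanity: Σ A_w = 8 = 2^3 = 8 ✓.


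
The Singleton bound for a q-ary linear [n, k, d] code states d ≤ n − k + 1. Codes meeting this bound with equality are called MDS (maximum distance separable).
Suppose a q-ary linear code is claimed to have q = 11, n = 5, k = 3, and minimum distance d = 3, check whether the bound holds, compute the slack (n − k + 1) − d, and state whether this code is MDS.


Singleton RHS = n − k + 1 = 3, slack = 0, bound satisfied, MDS.

Singleton bound: d ≤ n − k + 1.
Here n = 5, k = 3, so n − k + 1 = 3.
Given d = 3, check d ≤ 3: YES.
Slack = (n − k + 1) − d = 0.
The code is MDS (slack = 0).
Description: the claimed parameters are [5, 3, 3]_11; such a code would be MDS (meets Singleton bound).


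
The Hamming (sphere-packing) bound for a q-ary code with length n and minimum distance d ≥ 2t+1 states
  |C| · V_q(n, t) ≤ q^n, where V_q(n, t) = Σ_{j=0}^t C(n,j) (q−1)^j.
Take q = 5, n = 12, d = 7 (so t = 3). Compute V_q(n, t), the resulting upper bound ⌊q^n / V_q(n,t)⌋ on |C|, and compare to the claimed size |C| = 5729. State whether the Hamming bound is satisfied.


V_q(n, t) = 15185, q^n = 244140625, Hamming bound = 16077, |C| = 5729 ≤ bound (satisfied).

Step 1: Compute V_q(n, t) = Σ_{j=0}^3 C(n, j) (q−1)^j.
  j = 0: C(12,0)·(4)^0 = 1·1 = 1.
  j = 1: C(12,1)·(4)^1 = 12·4 = 48.
  j = 2: C(12,2)·(4)^2 = 66·16 = 1056.
  j = 3: C(12,3)·(4)^3 = 220·64 = 14080.
  V_q(n, t) = 1 + 48 + 1056 + 14080 = 15185.
Step 2: q^n = 5^12 = 244140625.
Step 3: Hamming bound ⌊q^n / V_q(n,t)⌋ = ⌊244140625/15185⌋ = 16077.
Step 4: Compare |C| = 5729 to 16077: satisfied.
The claimed |C| lies below the Hamming bound.


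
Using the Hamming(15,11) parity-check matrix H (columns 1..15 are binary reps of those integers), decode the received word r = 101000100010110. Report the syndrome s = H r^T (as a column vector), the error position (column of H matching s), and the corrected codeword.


s = (1, 1, 0, 1)^T, error position = 13, corrected codeword c = 101000100010010

Compute s = H r^T mod 2 one row at a time:
  s_1 = 0 + 0 + 0 + 1 + 0 + 1 + 1 + 0 = 3 ≡ 1 (mod 2).
  s_2 = 0 + 0 + 0 + 1 + 0 + 1 + 1 + 0 = 3 ≡ 1 (mod 2).
  s_3 = 0 + 1 + 0 + 1 + 0 + 1 + 1 + 0 = 4 ≡ 0 (mod 2).
  s_4 = 1 + 1 + 0 + 1 + 0 + 1 + 1 + 0 = 5 ≡ 1 (mod 2).
s = (1, 1, 0, 1)^T — this equals column 13 of H (binary 1101), so error is at position 13.
Correct: flip bit 13 of r = 101000100010110 to get c = 101000100010010.


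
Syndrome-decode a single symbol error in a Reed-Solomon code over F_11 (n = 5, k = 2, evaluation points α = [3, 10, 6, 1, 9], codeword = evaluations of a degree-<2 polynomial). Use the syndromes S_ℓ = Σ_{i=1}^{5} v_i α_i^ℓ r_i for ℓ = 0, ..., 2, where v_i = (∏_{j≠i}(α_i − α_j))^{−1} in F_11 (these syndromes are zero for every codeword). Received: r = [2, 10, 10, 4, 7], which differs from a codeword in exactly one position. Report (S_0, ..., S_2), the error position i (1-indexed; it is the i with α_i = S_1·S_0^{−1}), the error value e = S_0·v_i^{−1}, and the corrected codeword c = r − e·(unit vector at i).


S = (7, 4, 7), error at position 2, error magnitude e = 4, c = [2, 6, 10, 4, 7].

Step 1: column multipliers v_i = (∏_{j≠i}(α_i − α_j))^{−1} mod 11.
  i = 1 (α = 3): (3−10)(3−6)(3−1)(3−9) = (−7)·(−3)·2·(−6) = −252 ≡ 1, so v_1 = 1^{−1} = 1 (mod 11).
  i = 2 (α = 10): (10−3)(10−6)(10−1)(10−9) = 7·4·9·1 = 252 ≡ 10, so v_2 = 10^{−1} = 10 (mod 11).
  i = 3 (α = 6): (6−3)(6−10)(6−1)(6−9) = 3·(−4)·5·(−3) = 180 ≡ 4, so v_3 = 4^{−1} = 3 (mod 11).
  i = 4 (α = 1): (1−3)(1−10)(1−6)(1−9) = (−2)·(−9)·(−5)·(−8) = 720 ≡ 5, so v_4 = 5^{−1} = 9 (mod 11).
  i = 5 (α = 9): (9−3)(9−10)(9−6)(9−1) = 6·(−1)·3·8 = −144 ≡ 10, so v_5 = 10^{−1} = 10 (mod 11).
  v = [1, 10, 3, 9, 10].
Step 2: syndromes of r = [2, 10, 10, 4, 7] (all sums mod 11).
  S_0 = Σ v_i r_i = 1·2 + 10·10 + 3·10 + 9·4 + 10·7 = 238 ≡ 7.
  S_1 = Σ v_i α_i r_i = 1·3·2 + 10·10·10 + 3·6·10 + 9·1·4 + 10·9·7 = 1852 ≡ 4.
  α_i^2 mod 11 = [9, 1, 3, 1, 4].
  S_2 = Σ v_i α_i^2 r_i = 1·9·2 + 10·1·10 + 3·3·10 + 9·1·4 + 10·4·7 = 524 ≡ 7.
  S = (7, 4, 7) ≠ 0, so r is not a codeword (an error is present).
Step 3: locate the error. For a single error e at position i, S_ℓ = v_i·e·α_i^ℓ, so α_err = S_1/S_0.
  S_0^{−1} = 7^{−1} = 8 (mod 11), so α_err = 4·8 = 32 ≡ 10 = α_2. Error position i = 2.
  Consistency check: S_2/S_1 = 7·3 = 21 ≡ 10 = α_err ✓ (single-error assumption holds).
Step 4: error magnitude e = S_0/v_2 = S_0·∏_{j≠2}(α_2 − α_j) = 7·10 = 70 ≡ 4 (mod 11).
Step 5: correct position 2: c_2 = r_2 − e = 10 − 4 ≡ 6 (mod 11). Hence c = [2, 6, 10, 4, 7].
  Check: interpolating c through the α_i gives m(x) = 5 + 10·x (degree < 2) with m(α_i) = c_i for every i, so c is indeed a codeword.


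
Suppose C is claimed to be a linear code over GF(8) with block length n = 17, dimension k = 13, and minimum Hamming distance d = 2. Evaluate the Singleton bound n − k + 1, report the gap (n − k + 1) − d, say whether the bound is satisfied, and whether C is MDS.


Singleton RHS = n − k + 1 = 5, slack = 3, bound satisfied, not MDS.

Singleton bound: d ≤ n − k + 1.
Here n = 17, k = 13, so n − k + 1 = 5.
Given d = 2, check d ≤ 5: YES.
Slack = (n − k + 1) − d = 3.
The code is NOT MDS (slack = 3 > 0).
Description: the claimed parameters are [17, 13, 2]_8; such a code would be non-MDS.


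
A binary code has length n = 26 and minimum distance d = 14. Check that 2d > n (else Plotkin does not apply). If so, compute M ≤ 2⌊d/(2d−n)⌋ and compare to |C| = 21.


Plotkin bound M ≤ 14; given |C| = 21 > bound (violated).

Check applicability: 2d = 28, n = 26.
2d − n = 2 > 0, so Plotkin applies.
Compute d/(2d−n) = 14/2 ≈ 7.0000.
⌊d/(2d−n)⌋ = 7.
Plotkin bound: M ≤ 2·7 = 14.
Given |C| = 21, check: VIOLATED.
This |C| is above the Plotkin bound, so no binary code with n = 26, d = 14 and 21 codewords exists.


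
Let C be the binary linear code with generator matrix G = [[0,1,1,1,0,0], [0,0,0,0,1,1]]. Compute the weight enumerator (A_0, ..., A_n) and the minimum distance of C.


Weight distribution: A_0 = 1, A_2 = 1, A_3 = 1, A_5 = 1. Minimum distance d = 2.

Enumerate all 2^2 = 4 messages m ∈ F_2^2.
For each, compute codeword c = mG in F_2^6, then tally its weight.
  m = 00 → c = 000000, weight = 0.
  m = 10 → c = 011100, weight = 3.
  m = 01 → c = 000011, weight = 2.
  m = 11 → c = 011111, weight = 5.
Tally weights:
  weight 0: 1 codewords.
  weight 2: 1 codewords.
  weight 3: 1 codewords.
  weight 5: 1 codewords.
Minimum distance d = smallest w > 0 with A_w > 0 = 2.
Sanity: Σ A_w = 4 = 2^2 = 4 ✓.
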